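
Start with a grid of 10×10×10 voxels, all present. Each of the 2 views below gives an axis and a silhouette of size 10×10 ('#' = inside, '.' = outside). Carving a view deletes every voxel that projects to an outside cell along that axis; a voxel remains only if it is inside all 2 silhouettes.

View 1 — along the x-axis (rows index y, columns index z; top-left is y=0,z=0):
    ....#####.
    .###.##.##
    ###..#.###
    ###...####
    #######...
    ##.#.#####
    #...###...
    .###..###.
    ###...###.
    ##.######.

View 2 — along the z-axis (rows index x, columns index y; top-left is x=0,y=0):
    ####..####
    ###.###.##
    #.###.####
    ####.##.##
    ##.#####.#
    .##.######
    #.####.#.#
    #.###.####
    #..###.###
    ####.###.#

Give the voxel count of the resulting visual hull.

|visual hull| = 506

start: 10×10×10 = 1000 voxels
  1. axis=0 (YZ plane), |mask|=65  ⇒  voxels=650
  2. axis=2 (XY plane), |mask|=78  ⇒  voxels=506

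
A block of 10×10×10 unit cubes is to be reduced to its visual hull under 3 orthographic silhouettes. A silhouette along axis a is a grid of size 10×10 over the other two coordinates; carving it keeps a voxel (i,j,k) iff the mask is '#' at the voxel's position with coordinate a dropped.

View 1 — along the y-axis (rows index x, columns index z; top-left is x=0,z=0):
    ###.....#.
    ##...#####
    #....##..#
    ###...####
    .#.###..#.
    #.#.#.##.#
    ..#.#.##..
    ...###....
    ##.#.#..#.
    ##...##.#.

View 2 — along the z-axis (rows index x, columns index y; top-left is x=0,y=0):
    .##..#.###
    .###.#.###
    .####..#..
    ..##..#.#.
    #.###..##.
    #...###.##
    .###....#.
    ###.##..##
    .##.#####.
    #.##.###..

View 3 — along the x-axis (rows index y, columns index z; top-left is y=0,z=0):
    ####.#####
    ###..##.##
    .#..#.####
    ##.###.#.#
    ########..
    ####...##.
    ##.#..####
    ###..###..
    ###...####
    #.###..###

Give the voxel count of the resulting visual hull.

remaining voxels: 204

before carving: 1000 voxels (10×10×10)
after view 1 [y-axis, 50 of 100 cells solid] → remaining = 500
after view 2 [z-axis, 58 of 100 cells solid] → remaining = 289
after view 3 [x-axis, 70 of 100 cells solid] → remaining = 204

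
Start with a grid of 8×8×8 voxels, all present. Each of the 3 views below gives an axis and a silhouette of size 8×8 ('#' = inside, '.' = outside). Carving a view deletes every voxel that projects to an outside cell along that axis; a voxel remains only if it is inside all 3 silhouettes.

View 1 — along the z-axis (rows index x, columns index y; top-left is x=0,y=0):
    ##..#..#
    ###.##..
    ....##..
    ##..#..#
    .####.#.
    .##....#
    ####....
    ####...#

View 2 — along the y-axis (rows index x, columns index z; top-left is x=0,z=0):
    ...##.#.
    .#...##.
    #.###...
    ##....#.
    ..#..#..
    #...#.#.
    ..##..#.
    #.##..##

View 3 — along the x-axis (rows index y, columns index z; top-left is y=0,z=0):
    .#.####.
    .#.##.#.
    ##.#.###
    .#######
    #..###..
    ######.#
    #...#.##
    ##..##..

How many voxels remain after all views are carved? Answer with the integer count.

initial block: 8^3 = 512
  1. axis=2 (XY plane), |mask|=32  ⇒  voxels=256
  2. axis=1 (XZ plane), |mask|=26  ⇒  voxels=103
  3. axis=0 (YZ plane), |mask|=41  ⇒  voxels=66

voxel count = 66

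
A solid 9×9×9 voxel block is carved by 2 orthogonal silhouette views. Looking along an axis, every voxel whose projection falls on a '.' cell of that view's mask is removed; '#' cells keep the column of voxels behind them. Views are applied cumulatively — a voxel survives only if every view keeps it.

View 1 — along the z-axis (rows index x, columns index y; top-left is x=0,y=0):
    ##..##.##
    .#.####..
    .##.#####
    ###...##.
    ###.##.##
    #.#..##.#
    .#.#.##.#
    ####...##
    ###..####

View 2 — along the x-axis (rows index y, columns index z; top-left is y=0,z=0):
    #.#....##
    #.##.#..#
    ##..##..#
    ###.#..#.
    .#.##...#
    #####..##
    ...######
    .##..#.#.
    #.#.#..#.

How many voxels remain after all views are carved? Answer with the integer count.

initial block: 9^3 = 729
[1] z-view keeps 53 columns → grid now 477
[2] x-view keeps 44 columns → grid now 262

|visual hull| = 262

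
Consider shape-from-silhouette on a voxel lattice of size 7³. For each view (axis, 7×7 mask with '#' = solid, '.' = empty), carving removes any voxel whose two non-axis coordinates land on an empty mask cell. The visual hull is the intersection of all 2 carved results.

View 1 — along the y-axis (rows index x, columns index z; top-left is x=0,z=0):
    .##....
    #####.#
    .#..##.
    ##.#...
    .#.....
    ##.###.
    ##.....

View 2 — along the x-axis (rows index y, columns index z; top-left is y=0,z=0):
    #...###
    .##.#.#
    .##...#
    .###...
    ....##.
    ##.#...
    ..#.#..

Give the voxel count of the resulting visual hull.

69 voxels

start: 7×7×7 = 343 voxels
  1. axis=1 (XZ plane), |mask|=22  ⇒  voxels=154
  2. axis=0 (YZ plane), |mask|=21  ⇒  voxels=69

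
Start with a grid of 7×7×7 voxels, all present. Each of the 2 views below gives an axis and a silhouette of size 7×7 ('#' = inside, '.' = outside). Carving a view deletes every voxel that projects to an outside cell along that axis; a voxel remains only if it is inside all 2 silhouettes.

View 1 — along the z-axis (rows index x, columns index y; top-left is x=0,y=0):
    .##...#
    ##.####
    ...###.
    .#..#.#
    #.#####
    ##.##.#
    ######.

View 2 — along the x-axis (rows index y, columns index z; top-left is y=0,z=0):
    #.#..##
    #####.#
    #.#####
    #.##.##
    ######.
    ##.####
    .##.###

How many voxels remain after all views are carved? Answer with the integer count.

|visual hull| = 174

before carving: 343 voxels (7×7×7)
[1] z-view keeps 32 columns → grid now 224
[2] x-view keeps 38 columns → grid now 174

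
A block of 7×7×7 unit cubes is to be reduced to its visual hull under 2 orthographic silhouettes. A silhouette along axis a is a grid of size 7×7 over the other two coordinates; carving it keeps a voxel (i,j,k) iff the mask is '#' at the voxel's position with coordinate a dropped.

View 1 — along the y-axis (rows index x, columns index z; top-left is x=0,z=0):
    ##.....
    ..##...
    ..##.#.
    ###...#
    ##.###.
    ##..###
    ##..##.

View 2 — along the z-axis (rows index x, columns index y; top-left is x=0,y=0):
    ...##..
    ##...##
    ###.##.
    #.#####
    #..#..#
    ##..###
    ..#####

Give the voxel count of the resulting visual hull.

initial block: 7^3 = 343
carve view 1 (along y, XZ-mask fill 25/49): 175 voxels remain
carve view 2 (along z, XY-mask fill 30/49): 111 voxels remain

remaining voxels: 111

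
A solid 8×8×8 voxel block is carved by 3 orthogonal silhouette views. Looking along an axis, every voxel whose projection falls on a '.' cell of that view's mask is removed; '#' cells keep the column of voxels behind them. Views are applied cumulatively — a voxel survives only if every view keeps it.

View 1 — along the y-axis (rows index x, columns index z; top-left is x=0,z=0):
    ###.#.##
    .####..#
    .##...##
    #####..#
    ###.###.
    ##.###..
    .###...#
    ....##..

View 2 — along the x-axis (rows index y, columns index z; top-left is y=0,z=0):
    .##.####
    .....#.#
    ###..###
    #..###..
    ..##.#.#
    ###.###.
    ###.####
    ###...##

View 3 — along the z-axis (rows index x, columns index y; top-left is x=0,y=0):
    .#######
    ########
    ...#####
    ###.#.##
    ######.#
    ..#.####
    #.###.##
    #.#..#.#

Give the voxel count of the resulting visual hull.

145 voxels

full grid |V| = 512
step 1: project along y, AND mask (38/64) → |grid| = 304
step 2: project along x, AND mask (40/64) → |grid| = 189
step 3: project along z, AND mask (48/64) → |grid| = 145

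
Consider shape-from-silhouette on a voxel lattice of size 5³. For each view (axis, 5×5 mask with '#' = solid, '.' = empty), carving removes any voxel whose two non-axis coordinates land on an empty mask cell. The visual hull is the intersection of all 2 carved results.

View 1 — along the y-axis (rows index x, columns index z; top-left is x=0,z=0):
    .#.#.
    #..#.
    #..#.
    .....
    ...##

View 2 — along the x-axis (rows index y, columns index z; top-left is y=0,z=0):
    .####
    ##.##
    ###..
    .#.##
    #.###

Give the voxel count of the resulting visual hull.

voxel count = 30

full grid |V| = 125
[1] y-view keeps 8 columns → grid now 40
[2] x-view keeps 18 columns → grid now 30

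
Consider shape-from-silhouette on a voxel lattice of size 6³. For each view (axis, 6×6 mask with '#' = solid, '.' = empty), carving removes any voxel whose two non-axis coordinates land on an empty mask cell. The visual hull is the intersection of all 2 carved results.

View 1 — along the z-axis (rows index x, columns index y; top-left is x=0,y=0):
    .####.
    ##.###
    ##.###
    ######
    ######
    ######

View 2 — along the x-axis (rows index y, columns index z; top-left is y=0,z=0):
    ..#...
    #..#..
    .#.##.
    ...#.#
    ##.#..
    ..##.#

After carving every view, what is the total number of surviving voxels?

initial block: 6^3 = 216
V1 z: intersect with XY mask (32 set) -- 192 left
V2 x: intersect with YZ mask (14 set) -- 74 left

|visual hull| = 74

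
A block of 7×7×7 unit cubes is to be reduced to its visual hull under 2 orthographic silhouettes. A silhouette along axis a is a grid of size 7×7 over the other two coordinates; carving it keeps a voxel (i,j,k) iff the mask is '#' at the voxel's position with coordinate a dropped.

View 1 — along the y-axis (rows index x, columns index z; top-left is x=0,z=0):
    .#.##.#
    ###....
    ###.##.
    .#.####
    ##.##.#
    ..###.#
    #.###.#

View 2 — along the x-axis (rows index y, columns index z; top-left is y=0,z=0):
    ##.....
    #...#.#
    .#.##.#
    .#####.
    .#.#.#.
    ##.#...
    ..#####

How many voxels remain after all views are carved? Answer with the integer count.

initial block: 7^3 = 343
after view 1 [y-axis, 31 of 49 cells solid] → remaining = 217
after view 2 [x-axis, 25 of 49 cells solid] → remaining = 115

|visual hull| = 115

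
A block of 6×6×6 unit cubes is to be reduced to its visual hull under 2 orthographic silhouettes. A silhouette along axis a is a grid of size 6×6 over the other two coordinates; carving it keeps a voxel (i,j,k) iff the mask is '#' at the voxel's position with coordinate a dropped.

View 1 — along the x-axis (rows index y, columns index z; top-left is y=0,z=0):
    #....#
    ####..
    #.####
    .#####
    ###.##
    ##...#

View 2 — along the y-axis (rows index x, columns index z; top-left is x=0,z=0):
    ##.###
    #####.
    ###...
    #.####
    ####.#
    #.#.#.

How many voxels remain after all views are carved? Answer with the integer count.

remaining voxels: 105

start: 6×6×6 = 216 voxels
step 1: project along x, AND mask (24/36) → |grid| = 144
step 2: project along y, AND mask (26/36) → |grid| = 105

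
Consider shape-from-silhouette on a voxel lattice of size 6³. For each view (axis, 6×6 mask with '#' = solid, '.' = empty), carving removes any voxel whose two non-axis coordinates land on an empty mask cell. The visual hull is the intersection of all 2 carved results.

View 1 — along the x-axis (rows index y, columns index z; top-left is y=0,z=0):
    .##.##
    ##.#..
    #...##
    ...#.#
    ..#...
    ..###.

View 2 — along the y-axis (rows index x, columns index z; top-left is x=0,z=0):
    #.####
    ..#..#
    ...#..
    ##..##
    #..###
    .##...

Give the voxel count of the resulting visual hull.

49 voxels

initial block: 6^3 = 216
  1. axis=0 (YZ plane), |mask|=16  ⇒  voxels=96
  2. axis=1 (XZ plane), |mask|=18  ⇒  voxels=49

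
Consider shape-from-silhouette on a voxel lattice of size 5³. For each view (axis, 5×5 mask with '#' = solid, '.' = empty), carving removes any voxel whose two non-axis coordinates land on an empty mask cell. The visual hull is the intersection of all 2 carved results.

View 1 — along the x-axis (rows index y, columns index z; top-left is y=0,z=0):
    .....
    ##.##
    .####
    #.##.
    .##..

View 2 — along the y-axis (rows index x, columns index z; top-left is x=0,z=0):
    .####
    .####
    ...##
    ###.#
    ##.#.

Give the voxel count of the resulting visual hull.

initial block: 5^3 = 125
V1 x: intersect with YZ mask (13 set) -- 65 left
V2 y: intersect with XZ mask (17 set) -- 45 left

remaining voxels: 45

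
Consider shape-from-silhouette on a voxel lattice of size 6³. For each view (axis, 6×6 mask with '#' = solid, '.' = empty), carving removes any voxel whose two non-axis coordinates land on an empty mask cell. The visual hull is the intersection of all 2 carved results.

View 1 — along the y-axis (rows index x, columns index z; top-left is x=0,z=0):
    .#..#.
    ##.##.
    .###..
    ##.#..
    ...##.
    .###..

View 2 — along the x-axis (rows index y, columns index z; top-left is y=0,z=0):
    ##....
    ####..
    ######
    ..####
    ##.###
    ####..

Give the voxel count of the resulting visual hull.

remaining voxels: 77

full grid |V| = 216
V1 y: intersect with XZ mask (17 set) -- 102 left
V2 x: intersect with YZ mask (25 set) -- 77 left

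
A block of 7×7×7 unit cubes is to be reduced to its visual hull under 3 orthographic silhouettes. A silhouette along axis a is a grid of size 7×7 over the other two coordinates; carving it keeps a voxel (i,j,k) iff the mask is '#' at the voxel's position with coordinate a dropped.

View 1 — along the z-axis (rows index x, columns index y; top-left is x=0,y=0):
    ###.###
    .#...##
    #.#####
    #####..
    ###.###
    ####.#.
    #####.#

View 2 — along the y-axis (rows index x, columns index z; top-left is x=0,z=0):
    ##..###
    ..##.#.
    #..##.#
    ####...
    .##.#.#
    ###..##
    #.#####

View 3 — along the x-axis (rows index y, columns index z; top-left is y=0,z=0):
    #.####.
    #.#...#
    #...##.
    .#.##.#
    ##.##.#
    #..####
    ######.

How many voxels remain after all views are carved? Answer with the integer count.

before carving: 343 voxels (7×7×7)
carve view 1 (along z, XY-mask fill 37/49): 259 voxels remain
carve view 2 (along y, XZ-mask fill 31/49): 168 voxels remain
carve view 3 (along x, YZ-mask fill 31/49): 105 voxels remain

voxel count = 105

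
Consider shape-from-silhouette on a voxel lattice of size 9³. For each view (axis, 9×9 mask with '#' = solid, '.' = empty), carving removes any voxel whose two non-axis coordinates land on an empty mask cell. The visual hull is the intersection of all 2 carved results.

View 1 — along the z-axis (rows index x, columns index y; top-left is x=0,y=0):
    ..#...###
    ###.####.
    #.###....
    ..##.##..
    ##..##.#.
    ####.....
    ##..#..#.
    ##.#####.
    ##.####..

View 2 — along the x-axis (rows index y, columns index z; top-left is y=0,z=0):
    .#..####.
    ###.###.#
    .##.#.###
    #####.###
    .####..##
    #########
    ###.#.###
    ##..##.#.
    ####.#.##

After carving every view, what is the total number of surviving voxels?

full grid |V| = 729
  1. axis=2 (XY plane), |mask|=45  ⇒  voxels=405
  2. axis=0 (YZ plane), |mask|=60  ⇒  voxels=295

|visual hull| = 295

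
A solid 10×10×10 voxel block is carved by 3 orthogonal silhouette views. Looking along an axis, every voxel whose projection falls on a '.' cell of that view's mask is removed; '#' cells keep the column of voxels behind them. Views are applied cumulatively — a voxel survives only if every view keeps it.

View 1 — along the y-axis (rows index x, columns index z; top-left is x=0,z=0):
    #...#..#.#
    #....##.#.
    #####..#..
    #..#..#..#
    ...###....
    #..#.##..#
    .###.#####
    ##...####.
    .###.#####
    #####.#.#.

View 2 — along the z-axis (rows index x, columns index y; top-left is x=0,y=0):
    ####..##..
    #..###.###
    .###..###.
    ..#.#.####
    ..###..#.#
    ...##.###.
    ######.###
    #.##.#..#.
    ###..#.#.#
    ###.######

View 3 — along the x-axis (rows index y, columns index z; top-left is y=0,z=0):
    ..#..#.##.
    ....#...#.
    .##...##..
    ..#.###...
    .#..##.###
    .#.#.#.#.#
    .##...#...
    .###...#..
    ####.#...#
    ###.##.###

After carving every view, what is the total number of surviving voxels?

initial block: 10^3 = 1000
V1 y: intersect with XZ mask (55 set) -- 550 left
V2 z: intersect with XY mask (64 set) -- 365 left
V3 x: intersect with YZ mask (46 set) -- 161 left

remaining voxels: 161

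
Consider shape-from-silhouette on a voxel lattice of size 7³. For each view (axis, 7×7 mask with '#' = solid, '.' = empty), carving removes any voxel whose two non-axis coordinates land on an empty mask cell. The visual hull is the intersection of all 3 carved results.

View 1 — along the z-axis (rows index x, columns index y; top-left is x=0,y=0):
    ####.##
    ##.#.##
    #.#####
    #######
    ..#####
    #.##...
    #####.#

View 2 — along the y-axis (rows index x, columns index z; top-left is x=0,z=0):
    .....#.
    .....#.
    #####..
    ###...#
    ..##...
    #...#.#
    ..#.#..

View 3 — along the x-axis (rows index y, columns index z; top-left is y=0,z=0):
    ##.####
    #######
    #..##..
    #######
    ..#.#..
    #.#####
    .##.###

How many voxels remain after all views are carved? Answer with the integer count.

remaining voxels: 75

start: 7×7×7 = 343 voxels
[1] z-view keeps 38 columns → grid now 266
[2] y-view keeps 18 columns → grid now 100
[3] x-view keeps 36 columns → grid now 75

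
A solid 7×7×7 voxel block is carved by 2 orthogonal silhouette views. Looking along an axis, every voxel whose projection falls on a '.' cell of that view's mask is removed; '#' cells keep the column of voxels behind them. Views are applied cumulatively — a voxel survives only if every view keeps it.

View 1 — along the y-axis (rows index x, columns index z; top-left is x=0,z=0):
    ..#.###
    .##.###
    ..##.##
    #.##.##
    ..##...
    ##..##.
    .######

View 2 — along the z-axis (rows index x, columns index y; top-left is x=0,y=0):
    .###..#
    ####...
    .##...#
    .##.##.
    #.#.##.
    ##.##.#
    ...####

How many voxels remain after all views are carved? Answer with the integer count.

full grid |V| = 343
step 1: project along y, AND mask (30/49) → |grid| = 210
step 2: project along z, AND mask (28/49) → |grid| = 120

|visual hull| = 120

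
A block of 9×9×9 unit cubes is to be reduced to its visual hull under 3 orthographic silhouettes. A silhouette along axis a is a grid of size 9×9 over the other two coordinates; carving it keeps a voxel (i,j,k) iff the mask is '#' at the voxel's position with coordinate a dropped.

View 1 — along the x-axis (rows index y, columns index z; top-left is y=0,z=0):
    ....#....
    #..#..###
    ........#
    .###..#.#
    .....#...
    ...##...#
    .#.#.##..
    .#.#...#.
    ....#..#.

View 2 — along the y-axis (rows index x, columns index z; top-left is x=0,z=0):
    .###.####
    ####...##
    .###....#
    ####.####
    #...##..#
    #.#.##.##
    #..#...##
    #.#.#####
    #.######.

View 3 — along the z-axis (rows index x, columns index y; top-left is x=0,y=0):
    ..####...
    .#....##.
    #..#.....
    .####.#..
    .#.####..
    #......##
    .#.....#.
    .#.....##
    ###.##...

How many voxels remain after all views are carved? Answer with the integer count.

|visual hull| = 70

full grid |V| = 729
carve view 1 (along x, YZ-mask fill 25/81): 225 voxels remain
carve view 2 (along y, XZ-mask fill 53/81): 145 voxels remain
carve view 3 (along z, XY-mask fill 32/81): 70 voxels remain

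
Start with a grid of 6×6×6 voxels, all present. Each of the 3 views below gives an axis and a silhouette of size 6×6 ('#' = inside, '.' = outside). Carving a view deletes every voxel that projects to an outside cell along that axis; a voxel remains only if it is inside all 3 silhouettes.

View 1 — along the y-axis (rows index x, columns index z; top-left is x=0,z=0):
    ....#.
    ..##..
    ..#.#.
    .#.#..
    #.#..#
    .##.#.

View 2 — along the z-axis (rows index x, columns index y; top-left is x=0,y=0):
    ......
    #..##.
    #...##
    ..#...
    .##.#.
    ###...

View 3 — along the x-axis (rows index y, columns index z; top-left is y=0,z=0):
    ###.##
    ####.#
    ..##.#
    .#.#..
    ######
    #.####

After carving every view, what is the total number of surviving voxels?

|visual hull| = 25

initial block: 6^3 = 216
carve view 1 (along y, XZ-mask fill 13/36): 78 voxels remain
carve view 2 (along z, XY-mask fill 13/36): 32 voxels remain
carve view 3 (along x, YZ-mask fill 26/36): 25 voxels remain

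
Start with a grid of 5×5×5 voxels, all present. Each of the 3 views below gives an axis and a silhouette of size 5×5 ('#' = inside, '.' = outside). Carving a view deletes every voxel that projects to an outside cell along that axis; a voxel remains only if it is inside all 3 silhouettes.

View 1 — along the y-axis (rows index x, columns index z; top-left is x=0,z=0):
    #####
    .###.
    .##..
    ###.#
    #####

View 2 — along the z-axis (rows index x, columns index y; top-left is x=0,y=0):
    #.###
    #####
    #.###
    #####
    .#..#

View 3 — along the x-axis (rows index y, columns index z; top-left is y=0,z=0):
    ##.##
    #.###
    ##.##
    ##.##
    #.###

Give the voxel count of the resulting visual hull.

start: 5×5×5 = 125 voxels
step 1: project along y, AND mask (19/25) → |grid| = 95
step 2: project along z, AND mask (20/25) → |grid| = 73
step 3: project along x, AND mask (20/25) → |grid| = 53

voxel count = 53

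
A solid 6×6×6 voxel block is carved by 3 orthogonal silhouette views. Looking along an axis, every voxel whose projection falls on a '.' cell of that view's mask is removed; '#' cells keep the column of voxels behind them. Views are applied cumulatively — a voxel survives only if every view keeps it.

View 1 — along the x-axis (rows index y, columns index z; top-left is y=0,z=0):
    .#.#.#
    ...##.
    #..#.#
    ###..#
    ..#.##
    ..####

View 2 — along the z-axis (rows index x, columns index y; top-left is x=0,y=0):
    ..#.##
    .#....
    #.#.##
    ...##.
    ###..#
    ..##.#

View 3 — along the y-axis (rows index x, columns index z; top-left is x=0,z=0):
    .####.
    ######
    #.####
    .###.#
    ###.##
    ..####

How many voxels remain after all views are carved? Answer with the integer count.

start: 6×6×6 = 216 voxels
carve view 1 (along x, YZ-mask fill 19/36): 114 voxels remain
carve view 2 (along z, XY-mask fill 17/36): 55 voxels remain
carve view 3 (along y, XZ-mask fill 28/36): 41 voxels remain

voxel count = 41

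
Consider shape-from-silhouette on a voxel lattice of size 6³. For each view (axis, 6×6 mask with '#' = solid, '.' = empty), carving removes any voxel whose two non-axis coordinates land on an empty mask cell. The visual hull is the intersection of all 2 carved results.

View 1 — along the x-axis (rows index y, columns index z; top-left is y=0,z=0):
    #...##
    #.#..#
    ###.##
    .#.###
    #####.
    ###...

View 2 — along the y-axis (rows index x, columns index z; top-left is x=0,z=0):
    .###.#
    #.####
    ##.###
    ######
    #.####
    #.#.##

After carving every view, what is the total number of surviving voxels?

voxel count = 111

full grid |V| = 216
carve view 1 (along x, YZ-mask fill 23/36): 138 voxels remain
carve view 2 (along y, XZ-mask fill 29/36): 111 voxels remain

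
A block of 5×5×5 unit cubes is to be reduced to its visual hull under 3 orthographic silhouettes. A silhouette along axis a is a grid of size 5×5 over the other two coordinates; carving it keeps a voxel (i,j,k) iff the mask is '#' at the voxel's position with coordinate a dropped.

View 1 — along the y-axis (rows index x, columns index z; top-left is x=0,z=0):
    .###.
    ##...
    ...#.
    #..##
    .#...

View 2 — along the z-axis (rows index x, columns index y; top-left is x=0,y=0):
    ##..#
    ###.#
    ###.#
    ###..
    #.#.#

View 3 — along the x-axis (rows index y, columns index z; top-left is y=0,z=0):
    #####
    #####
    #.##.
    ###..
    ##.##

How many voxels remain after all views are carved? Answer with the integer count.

start: 5×5×5 = 125 voxels
step 1: project along y, AND mask (10/25) → |grid| = 50
step 2: project along z, AND mask (17/25) → |grid| = 33
step 3: project along x, AND mask (20/25) → |grid| = 29

remaining voxels: 29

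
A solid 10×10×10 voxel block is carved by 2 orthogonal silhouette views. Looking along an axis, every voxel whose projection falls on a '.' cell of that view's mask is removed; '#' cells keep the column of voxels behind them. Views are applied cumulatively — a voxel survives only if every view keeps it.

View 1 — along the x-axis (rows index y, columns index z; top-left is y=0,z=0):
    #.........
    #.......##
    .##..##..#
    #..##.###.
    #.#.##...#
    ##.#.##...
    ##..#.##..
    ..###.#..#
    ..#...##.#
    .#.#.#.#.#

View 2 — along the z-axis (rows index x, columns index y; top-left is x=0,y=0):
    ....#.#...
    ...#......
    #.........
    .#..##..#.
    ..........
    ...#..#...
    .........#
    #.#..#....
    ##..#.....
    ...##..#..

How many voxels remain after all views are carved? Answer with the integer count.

full grid |V| = 1000
  1. axis=0 (YZ plane), |mask|=44  ⇒  voxels=440
  2. axis=2 (XY plane), |mask|=20  ⇒  voxels=86

|visual hull| = 86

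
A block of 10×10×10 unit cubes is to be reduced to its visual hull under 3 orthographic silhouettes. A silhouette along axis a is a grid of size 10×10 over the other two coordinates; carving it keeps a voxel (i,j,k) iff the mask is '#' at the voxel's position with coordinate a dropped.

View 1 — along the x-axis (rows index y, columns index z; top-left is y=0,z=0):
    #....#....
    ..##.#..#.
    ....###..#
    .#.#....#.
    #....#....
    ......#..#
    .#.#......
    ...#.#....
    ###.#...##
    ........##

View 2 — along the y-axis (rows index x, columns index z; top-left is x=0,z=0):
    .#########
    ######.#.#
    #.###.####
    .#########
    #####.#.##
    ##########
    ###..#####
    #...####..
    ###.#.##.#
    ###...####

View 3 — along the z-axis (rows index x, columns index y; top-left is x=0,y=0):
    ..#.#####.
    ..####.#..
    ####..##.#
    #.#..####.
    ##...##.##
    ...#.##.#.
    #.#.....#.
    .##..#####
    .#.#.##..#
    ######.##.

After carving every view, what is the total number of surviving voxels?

123 voxels

full grid |V| = 1000
[1] x-view keeps 29 columns → grid now 290
[2] y-view keeps 79 columns → grid now 218
[3] z-view keeps 57 columns → grid now 123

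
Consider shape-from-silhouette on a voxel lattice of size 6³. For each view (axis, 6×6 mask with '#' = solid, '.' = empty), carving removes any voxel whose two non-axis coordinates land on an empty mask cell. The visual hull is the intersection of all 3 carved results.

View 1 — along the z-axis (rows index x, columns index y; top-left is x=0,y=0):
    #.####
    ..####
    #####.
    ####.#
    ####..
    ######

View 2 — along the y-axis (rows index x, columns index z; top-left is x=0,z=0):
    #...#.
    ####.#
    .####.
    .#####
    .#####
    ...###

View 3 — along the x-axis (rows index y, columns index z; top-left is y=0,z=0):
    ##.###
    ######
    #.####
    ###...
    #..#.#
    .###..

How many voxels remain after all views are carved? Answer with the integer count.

start: 6×6×6 = 216 voxels
after view 1 [z-axis, 29 of 36 cells solid] → remaining = 174
after view 2 [y-axis, 24 of 36 cells solid] → remaining = 113
after view 3 [x-axis, 25 of 36 cells solid] → remaining = 77

remaining voxels: 77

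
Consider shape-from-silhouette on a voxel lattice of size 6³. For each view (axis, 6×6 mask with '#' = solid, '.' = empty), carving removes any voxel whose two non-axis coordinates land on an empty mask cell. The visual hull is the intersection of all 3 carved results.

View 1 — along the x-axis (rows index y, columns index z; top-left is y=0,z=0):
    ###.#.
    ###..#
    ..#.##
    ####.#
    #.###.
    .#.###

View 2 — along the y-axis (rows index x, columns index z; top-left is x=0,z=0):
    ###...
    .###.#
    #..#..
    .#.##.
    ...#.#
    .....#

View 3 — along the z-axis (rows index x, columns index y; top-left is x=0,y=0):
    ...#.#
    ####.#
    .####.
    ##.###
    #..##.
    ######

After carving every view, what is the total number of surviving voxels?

|visual hull| = 40

full grid |V| = 216
after view 1 [x-axis, 24 of 36 cells solid] → remaining = 144
after view 2 [y-axis, 15 of 36 cells solid] → remaining = 58
after view 3 [z-axis, 25 of 36 cells solid] → remaining = 40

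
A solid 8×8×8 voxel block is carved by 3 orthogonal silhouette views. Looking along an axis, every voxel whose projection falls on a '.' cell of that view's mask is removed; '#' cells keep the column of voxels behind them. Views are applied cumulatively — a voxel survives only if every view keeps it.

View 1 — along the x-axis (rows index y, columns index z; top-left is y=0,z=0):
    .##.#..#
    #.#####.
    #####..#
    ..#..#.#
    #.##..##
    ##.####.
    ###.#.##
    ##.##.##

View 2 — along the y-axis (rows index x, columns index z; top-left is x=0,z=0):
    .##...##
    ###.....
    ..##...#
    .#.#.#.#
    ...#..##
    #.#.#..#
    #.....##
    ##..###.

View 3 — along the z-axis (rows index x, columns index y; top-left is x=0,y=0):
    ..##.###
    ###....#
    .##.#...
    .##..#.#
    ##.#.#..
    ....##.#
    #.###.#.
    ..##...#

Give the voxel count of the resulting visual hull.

74 voxels

full grid |V| = 512
V1 x: intersect with YZ mask (42 set) -- 336 left
V2 y: intersect with XZ mask (29 set) -- 157 left
V3 z: intersect with XY mask (31 set) -- 74 left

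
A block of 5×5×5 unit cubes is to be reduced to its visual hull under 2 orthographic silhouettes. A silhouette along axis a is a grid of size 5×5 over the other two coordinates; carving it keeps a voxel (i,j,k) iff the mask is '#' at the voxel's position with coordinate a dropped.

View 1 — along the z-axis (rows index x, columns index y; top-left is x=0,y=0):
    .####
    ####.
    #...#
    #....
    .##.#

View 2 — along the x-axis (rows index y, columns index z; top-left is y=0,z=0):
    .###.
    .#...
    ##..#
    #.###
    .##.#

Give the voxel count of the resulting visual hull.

initial block: 5^3 = 125
carve view 1 (along z, XY-mask fill 14/25): 70 voxels remain
carve view 2 (along x, YZ-mask fill 14/25): 38 voxels remain

remaining voxels: 38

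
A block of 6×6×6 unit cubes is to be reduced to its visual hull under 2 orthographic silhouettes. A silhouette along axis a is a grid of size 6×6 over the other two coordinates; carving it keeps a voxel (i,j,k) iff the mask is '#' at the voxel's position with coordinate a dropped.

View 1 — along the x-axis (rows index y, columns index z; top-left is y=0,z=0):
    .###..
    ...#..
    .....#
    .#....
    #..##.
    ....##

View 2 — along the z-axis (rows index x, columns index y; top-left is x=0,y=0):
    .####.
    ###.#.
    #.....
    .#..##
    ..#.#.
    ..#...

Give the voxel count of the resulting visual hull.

voxel count = 28

full grid |V| = 216
[1] x-view keeps 11 columns → grid now 66
[2] z-view keeps 15 columns → grid now 28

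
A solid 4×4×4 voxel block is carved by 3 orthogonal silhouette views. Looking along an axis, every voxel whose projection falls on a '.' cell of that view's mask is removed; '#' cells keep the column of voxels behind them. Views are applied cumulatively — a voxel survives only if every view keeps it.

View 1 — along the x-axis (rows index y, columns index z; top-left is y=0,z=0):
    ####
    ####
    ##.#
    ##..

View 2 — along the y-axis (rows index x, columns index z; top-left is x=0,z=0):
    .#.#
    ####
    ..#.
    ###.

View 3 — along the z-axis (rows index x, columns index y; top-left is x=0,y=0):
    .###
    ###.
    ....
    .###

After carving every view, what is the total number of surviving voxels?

start: 4×4×4 = 64 voxels
V1 x: intersect with YZ mask (13 set) -- 52 left
V2 y: intersect with XZ mask (10 set) -- 32 left
V3 z: intersect with XY mask (9 set) -- 23 left

23 voxels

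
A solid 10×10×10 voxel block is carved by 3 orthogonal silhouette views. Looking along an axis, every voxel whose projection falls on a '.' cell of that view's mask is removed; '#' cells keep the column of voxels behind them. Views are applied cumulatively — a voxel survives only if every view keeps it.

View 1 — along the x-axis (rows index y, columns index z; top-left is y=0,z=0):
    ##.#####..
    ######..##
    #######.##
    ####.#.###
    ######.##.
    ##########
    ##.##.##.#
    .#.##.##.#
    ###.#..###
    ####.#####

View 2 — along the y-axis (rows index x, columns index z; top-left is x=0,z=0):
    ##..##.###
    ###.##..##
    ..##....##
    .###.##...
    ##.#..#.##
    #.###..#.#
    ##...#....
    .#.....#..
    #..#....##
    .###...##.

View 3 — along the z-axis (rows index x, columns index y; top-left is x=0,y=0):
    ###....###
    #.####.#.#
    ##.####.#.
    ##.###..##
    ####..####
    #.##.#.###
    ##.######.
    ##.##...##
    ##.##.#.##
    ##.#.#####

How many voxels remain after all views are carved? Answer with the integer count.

full grid |V| = 1000
step 1: project along x, AND mask (79/100) → |grid| = 790
step 2: project along y, AND mask (49/100) → |grid| = 399
step 3: project along z, AND mask (71/100) → |grid| = 280

|visual hull| = 280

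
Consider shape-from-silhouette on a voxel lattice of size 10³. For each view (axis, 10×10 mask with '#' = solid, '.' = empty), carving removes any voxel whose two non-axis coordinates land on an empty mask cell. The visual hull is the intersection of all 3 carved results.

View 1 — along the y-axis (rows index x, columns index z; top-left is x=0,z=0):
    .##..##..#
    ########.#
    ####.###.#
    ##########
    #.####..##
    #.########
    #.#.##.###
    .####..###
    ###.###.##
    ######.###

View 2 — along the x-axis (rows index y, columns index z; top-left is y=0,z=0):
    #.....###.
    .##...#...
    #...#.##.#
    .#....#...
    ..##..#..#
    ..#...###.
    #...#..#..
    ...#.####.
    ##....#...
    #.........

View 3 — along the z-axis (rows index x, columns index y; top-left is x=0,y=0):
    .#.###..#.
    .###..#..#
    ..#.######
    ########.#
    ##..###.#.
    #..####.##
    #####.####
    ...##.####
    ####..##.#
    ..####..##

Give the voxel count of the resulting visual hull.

initial block: 10^3 = 1000
carve view 1 (along y, XZ-mask fill 79/100): 790 voxels remain
carve view 2 (along x, YZ-mask fill 34/100): 254 voxels remain
carve view 3 (along z, XY-mask fill 67/100): 168 voxels remain

|visual hull| = 168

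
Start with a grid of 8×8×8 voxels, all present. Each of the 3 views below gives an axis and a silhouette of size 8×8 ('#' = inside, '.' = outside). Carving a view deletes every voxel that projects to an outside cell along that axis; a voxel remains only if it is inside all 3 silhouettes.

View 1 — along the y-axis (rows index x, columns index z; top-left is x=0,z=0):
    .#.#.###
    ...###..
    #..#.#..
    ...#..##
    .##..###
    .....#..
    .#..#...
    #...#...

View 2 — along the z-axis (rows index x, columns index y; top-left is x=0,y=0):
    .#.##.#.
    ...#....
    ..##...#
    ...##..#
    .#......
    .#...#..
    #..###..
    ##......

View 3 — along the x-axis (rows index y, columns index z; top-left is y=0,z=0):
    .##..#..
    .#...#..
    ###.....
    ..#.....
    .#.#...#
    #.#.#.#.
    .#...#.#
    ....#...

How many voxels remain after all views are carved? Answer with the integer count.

full grid |V| = 512
after view 1 [y-axis, 24 of 64 cells solid] → remaining = 192
after view 2 [z-axis, 20 of 64 cells solid] → remaining = 60
after view 3 [x-axis, 20 of 64 cells solid] → remaining = 17

17 voxels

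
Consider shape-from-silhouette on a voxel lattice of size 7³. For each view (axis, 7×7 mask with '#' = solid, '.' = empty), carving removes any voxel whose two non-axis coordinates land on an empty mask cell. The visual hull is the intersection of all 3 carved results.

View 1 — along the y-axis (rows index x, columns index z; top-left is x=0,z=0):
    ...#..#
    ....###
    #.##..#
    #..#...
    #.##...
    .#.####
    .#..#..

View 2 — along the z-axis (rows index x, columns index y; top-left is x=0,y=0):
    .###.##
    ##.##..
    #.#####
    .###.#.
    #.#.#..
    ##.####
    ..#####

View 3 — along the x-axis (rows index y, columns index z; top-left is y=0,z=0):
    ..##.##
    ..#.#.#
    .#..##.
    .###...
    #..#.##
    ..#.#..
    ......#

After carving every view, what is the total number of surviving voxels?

initial block: 7^3 = 343
step 1: project along y, AND mask (21/49) → |grid| = 147
step 2: project along z, AND mask (33/49) → |grid| = 103
step 3: project along x, AND mask (20/49) → |grid| = 40

voxel count = 40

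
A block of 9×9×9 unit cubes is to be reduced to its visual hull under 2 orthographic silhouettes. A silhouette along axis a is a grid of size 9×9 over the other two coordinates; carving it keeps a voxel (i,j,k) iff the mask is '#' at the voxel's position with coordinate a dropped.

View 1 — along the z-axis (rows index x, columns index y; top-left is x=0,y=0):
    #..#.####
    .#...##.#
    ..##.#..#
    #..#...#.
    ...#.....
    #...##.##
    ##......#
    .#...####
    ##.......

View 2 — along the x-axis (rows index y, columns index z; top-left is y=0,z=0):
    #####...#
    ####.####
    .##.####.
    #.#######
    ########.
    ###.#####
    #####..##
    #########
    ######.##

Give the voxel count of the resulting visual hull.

remaining voxels: 253

start: 9×9×9 = 729 voxels
[1] z-view keeps 33 columns → grid now 297
[2] x-view keeps 68 columns → grid now 253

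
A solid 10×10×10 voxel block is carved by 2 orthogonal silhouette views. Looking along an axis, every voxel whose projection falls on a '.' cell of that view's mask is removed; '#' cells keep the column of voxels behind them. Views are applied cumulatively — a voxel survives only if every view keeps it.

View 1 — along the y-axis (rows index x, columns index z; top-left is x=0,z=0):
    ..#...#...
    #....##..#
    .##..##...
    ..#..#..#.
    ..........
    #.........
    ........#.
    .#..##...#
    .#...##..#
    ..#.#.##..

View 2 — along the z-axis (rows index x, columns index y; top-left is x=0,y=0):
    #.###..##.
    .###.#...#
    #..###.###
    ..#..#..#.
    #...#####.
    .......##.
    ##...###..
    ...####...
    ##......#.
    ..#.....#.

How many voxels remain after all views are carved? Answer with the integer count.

start: 10×10×10 = 1000 voxels
[1] y-view keeps 27 columns → grid now 270
[2] z-view keeps 43 columns → grid now 112

|visual hull| = 112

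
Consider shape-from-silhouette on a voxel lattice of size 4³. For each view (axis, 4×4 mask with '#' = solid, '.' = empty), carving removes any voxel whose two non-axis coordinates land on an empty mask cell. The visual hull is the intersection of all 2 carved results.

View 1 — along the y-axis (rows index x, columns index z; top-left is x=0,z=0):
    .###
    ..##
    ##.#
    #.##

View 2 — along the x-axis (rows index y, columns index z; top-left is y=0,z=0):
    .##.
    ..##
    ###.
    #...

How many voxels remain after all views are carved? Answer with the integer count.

initial block: 4^3 = 64
V1 y: intersect with XZ mask (11 set) -- 44 left
V2 x: intersect with YZ mask (8 set) -- 21 left

remaining voxels: 21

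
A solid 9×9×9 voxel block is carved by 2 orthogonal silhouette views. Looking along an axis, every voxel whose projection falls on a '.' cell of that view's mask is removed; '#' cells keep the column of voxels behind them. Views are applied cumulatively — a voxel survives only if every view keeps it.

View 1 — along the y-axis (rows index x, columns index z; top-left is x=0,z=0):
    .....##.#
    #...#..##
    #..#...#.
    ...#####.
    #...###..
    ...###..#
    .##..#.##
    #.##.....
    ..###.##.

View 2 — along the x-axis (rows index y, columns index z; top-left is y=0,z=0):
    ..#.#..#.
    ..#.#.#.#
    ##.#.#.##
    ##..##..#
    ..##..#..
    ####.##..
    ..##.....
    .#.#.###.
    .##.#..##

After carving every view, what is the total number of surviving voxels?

|visual hull| = 152

before carving: 729 voxels (9×9×9)
  1. axis=1 (XZ plane), |mask|=36  ⇒  voxels=324
  2. axis=0 (YZ plane), |mask|=39  ⇒  voxels=152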